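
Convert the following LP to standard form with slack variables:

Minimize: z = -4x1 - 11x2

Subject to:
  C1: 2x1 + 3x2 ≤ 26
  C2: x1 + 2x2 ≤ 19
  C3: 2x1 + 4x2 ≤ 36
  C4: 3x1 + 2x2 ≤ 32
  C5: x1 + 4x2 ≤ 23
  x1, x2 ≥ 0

min z = -4x1 - 11x2

s.t.
  2x1 + 3x2 + s1 = 26
  x1 + 2x2 + s2 = 19
  2x1 + 4x2 + s3 = 36
  3x1 + 2x2 + s4 = 32
  x1 + 4x2 + s5 = 23
  x1, x2, s1, s2, s3, s4, s5 ≥ 0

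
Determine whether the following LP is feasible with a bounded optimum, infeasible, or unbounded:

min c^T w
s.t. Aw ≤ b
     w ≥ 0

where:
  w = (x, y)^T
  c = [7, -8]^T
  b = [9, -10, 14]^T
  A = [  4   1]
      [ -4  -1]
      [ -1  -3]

Infeasible (no feasible solution exists)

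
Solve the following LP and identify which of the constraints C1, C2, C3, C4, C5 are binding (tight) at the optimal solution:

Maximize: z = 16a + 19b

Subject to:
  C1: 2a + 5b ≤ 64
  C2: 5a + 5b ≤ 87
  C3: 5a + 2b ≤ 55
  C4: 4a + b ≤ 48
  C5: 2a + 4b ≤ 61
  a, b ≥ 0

At a = 7, b = 10, compute slack b - a·x for each constraint:
  C1: 64 − 64 = 0  (binding)
  C2: 87 − 85 = 2  (slack)
  C3: 55 − 55 = 0  (binding)
  C4: 48 − 38 = 10  (slack)
  C5: 61 − 54 = 7  (slack)

Optimal: a = 7, b = 10
Binding: C1, C3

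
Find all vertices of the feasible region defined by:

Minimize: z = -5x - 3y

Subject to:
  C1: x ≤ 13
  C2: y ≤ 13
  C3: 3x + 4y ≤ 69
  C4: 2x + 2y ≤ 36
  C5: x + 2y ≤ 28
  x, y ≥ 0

(0, 0), (13, 0), (13, 5), (8, 10), (2, 13), (0, 13)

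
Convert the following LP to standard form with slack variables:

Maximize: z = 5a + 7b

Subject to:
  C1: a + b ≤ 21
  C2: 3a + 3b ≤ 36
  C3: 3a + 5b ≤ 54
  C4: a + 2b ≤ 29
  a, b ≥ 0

max z = 5a + 7b

s.t.
  a + b + s1 = 21
  3a + 3b + s2 = 36
  3a + 5b + s3 = 54
  a + 2b + s4 = 29
  a, b, s1, s2, s3, s4 ≥ 0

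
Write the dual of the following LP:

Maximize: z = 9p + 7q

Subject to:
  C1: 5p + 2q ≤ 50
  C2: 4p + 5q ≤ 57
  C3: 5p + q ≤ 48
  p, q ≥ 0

Primal max cᵀx s.t. Ax ≤ b, x ≥ 0  →  Dual min bᵀy s.t. Aᵀy ≥ c, y ≥ 0.

Minimize: z = 50y1 + 57y2 + 48y3

Subject to:
  5y1 + 4y2 + 5y3 ≥ 9
  2y1 + 5y2 + y3 ≥ 7
  y1, y2, y3 ≥ 0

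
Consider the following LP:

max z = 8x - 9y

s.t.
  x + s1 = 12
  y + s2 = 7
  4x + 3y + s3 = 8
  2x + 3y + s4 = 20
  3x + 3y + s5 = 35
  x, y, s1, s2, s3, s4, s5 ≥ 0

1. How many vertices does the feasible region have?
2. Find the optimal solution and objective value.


1. 3
2. x = 2, y = 0, z = 16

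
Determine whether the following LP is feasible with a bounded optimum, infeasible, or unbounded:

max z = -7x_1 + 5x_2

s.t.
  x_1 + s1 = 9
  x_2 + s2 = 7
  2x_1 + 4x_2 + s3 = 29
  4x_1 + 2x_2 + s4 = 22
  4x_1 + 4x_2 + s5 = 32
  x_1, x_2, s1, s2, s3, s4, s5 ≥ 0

Feasible with a bounded optimal solution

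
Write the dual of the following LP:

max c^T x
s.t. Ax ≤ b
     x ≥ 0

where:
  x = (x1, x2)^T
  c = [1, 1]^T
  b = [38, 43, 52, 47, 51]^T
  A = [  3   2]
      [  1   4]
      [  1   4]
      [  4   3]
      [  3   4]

Primal max cᵀx s.t. Ax ≤ b, x ≥ 0  →  Dual min bᵀy s.t. Aᵀy ≥ c, y ≥ 0.

Minimize: z = 38y1 + 43y2 + 52y3 + 47y4 + 51y5

Subject to:
  3y1 + y2 + y3 + 4y4 + 3y5 ≥ 1
  2y1 + 4y2 + 4y3 + 3y4 + 4y5 ≥ 1
  y1, y2, y3, y4, y5 ≥ 0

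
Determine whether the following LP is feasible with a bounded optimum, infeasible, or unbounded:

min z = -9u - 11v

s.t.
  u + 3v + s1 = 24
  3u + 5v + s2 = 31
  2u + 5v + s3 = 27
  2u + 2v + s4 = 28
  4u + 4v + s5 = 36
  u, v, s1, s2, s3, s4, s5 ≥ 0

Feasible with a bounded optimal solution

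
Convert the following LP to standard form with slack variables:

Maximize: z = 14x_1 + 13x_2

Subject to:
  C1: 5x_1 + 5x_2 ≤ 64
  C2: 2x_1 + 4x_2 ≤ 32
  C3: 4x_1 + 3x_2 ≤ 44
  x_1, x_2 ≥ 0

max z = 14x_1 + 13x_2

s.t.
  5x_1 + 5x_2 + s1 = 64
  2x_1 + 4x_2 + s2 = 32
  4x_1 + 3x_2 + s3 = 44
  x_1, x_2, s1, s2, s3 ≥ 0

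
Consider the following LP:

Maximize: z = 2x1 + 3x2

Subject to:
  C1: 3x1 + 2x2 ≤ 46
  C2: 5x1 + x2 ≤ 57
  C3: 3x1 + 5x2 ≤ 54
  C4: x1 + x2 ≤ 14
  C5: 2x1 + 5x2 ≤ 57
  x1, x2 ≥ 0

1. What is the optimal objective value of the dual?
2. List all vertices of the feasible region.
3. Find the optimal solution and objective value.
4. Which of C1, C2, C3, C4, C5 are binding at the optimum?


1. 34
2. (0, 0), (11.4, 0), (10.75, 3.25), (8, 6), (0, 10.8)
3. x1 = 8, x2 = 6, z = 34
4. C3, C4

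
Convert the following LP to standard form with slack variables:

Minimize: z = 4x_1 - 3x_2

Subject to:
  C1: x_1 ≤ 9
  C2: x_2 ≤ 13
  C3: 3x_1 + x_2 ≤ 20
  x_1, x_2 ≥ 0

min z = 4x_1 - 3x_2

s.t.
  x_1 + s1 = 9
  x_2 + s2 = 13
  3x_1 + x_2 + s3 = 20
  x_1, x_2, s1, s2, s3 ≥ 0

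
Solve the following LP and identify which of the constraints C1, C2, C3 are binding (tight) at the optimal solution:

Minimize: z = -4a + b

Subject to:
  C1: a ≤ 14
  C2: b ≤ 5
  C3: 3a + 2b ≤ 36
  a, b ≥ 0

At a = 12, b = 0, compute slack b - a·x for each constraint:
  C1: 14 − 12 = 2  (slack)
  C2: 5 − 0 = 5  (slack)
  C3: 36 − 36 = 0  (binding)

Optimal: a = 12, b = 0
Binding: C3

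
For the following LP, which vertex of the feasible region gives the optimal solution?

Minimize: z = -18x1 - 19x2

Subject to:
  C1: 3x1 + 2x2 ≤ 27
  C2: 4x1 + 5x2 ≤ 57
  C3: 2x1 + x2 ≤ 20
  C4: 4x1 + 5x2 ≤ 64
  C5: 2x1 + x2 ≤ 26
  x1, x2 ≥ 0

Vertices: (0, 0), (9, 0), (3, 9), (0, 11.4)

Evaluate the objective at each vertex of the feasible region:
  z(0, 0) = 0
  z(9, 0) = -162
  z(3, 9) = -225  ←
  z(0, 11.4) = -216.6
The minimum is at x1 = 3, x2 = 9.

(3, 9)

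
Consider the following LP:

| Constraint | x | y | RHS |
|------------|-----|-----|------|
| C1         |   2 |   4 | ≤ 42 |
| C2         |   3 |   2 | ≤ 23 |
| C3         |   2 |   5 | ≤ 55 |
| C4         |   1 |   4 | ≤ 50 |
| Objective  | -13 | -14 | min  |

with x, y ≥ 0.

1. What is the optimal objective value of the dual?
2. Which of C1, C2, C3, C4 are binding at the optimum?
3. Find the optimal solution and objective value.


1. -153
2. C1, C2
3. x = 1, y = 10, z = -153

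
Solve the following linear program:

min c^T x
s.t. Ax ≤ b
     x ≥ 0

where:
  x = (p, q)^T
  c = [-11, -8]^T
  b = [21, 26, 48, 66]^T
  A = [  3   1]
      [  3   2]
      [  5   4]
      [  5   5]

Evaluate the objective at each vertex of the feasible region:
  z(0, 0) = 0
  z(7, 0) = -77
  z(5.333, 5) = -98.67
  z(4, 7) = -100  ←
  z(0, 12) = -96
The minimum is at p = 4, q = 7.

p = 4, q = 7, z = -100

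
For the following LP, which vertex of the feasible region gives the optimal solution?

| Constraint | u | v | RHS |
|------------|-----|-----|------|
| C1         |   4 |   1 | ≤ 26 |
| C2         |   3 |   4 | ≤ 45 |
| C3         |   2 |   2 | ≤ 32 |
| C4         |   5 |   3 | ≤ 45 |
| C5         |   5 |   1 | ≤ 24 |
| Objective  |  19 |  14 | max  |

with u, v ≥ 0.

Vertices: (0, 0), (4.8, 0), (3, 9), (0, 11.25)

Evaluate the objective at each vertex of the feasible region:
  z(0, 0) = 0
  z(4.8, 0) = 91.2
  z(3, 9) = 183  ←
  z(0, 11.25) = 157.5
The maximum is at u = 3, v = 9.

(3, 9)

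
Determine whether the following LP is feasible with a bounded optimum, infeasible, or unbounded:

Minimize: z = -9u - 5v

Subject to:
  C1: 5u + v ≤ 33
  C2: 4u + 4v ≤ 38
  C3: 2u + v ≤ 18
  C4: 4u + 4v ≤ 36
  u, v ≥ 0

Feasible with a bounded optimal solution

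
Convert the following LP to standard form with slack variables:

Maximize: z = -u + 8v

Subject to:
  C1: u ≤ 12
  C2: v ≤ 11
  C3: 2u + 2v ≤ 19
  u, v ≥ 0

max z = -u + 8v

s.t.
  u + s1 = 12
  v + s2 = 11
  2u + 2v + s3 = 19
  u, v, s1, s2, s3 ≥ 0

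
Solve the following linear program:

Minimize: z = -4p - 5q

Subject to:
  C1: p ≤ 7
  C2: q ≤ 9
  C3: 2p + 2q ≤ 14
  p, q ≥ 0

Evaluate the objective at each vertex of the feasible region:
  z(0, 0) = 0
  z(7, 0) = -28
  z(0, 7) = -35  ←
The minimum is at p = 0, q = 7.

p = 0, q = 7, z = -35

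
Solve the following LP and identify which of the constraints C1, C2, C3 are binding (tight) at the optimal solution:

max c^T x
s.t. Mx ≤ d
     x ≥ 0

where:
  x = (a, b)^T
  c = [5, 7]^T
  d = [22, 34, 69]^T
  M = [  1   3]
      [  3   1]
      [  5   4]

At a = 10, b = 4, compute slack b - a·x for each constraint:
  C1: 22 − 22 = 0  (binding)
  C2: 34 − 34 = 0  (binding)
  C3: 69 − 66 = 3  (slack)

Optimal: a = 10, b = 4
Binding: C1, C2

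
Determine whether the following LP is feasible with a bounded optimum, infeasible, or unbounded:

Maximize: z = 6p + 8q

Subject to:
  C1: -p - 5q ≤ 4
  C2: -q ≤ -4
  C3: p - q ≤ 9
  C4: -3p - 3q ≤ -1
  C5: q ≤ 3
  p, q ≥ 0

Infeasible (no feasible solution exists)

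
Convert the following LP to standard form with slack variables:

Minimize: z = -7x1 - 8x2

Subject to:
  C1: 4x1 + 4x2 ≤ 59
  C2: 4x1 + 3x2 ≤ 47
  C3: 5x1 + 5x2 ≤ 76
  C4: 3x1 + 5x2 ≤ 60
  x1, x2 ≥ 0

min z = -7x1 - 8x2

s.t.
  4x1 + 4x2 + s1 = 59
  4x1 + 3x2 + s2 = 47
  5x1 + 5x2 + s3 = 76
  3x1 + 5x2 + s4 = 60
  x1, x2, s1, s2, s3, s4 ≥ 0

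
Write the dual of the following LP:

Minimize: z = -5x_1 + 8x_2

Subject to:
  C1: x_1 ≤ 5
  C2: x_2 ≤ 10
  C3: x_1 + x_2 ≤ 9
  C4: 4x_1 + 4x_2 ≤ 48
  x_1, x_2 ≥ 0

Primal min cᵀx s.t. Ax ≤ b, x ≥ 0  →  Dual max −bᵀy s.t. Aᵀy ≥ −c, y ≥ 0.

Maximize: z = -5y1 - 10y2 - 9y3 - 48y4

Subject to:
  y1 + y3 + 4y4 ≥ 5
  y2 + y3 + 4y4 ≥ -8
  y1, y2, y3, y4 ≥ 0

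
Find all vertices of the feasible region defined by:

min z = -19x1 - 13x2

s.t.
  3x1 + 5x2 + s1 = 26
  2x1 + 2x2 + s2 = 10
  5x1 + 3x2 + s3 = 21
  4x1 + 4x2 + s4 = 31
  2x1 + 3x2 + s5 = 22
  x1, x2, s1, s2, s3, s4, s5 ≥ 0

(0, 0), (4.2, 0), (3, 2), (0, 5)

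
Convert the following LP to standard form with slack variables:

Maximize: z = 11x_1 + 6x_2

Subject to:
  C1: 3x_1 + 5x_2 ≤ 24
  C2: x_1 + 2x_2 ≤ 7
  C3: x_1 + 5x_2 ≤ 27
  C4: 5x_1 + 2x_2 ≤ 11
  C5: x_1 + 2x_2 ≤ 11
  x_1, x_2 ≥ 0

max z = 11x_1 + 6x_2

s.t.
  3x_1 + 5x_2 + s1 = 24
  x_1 + 2x_2 + s2 = 7
  x_1 + 5x_2 + s3 = 27
  5x_1 + 2x_2 + s4 = 11
  x_1 + 2x_2 + s5 = 11
  x_1, x_2, s1, s2, s3, s4, s5 ≥ 0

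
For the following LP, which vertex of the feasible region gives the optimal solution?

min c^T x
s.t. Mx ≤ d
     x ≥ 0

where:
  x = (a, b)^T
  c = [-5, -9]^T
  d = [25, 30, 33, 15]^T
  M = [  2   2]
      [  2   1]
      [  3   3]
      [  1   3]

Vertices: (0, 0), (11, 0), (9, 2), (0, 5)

Evaluate the objective at each vertex of the feasible region:
  z(0, 0) = 0
  z(11, 0) = -55
  z(9, 2) = -63  ←
  z(0, 5) = -45
The minimum is at a = 9, b = 2.

(9, 2)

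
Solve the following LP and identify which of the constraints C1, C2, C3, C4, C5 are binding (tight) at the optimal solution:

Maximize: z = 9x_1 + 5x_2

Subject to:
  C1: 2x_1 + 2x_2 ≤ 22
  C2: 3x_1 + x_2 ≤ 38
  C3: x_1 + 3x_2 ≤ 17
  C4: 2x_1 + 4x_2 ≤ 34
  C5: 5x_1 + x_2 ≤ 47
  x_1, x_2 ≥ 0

At x_1 = 9, x_2 = 2, compute slack b - a·x for each constraint:
  C1: 22 − 22 = 0  (binding)
  C2: 38 − 29 = 9  (slack)
  C3: 17 − 15 = 2  (slack)
  C4: 34 − 26 = 8  (slack)
  C5: 47 − 47 = 0  (binding)

Optimal: x_1 = 9, x_2 = 2
Binding: C1, C5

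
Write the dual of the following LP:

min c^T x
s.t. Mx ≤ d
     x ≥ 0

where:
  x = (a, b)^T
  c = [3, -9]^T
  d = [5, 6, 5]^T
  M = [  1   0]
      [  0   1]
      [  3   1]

Primal min cᵀx s.t. Ax ≤ b, x ≥ 0  →  Dual max −bᵀy s.t. Aᵀy ≥ −c, y ≥ 0.

Maximize: z = -5y1 - 6y2 - 5y3

Subject to:
  y1 + 3y3 ≥ -3
  y2 + y3 ≥ 9
  y1, y2, y3 ≥ 0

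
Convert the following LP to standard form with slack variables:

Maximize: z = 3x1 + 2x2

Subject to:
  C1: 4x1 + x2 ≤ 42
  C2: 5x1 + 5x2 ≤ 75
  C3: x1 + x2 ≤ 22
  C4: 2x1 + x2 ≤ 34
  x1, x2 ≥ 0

max z = 3x1 + 2x2

s.t.
  4x1 + x2 + s1 = 42
  5x1 + 5x2 + s2 = 75
  x1 + x2 + s3 = 22
  2x1 + x2 + s4 = 34
  x1, x2, s1, s2, s3, s4 ≥ 0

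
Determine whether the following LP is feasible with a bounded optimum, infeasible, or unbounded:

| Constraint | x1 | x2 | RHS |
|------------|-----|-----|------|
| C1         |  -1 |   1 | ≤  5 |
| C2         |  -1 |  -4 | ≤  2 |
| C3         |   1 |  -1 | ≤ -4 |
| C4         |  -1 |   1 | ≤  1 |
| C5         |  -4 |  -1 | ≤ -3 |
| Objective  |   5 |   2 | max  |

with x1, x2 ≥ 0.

Infeasible (no feasible solution exists)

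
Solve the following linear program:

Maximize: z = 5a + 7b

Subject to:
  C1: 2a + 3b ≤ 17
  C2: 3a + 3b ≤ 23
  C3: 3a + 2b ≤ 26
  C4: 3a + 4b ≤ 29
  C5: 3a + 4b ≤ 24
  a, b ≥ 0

Evaluate the objective at each vertex of the feasible region:
  z(0, 0) = 0
  z(7.667, 0) = 38.33
  z(6.667, 1) = 40.33
  z(4, 3) = 41  ←
  z(0, 5.667) = 39.67
The maximum is at a = 4, b = 3.

a = 4, b = 3, z = 41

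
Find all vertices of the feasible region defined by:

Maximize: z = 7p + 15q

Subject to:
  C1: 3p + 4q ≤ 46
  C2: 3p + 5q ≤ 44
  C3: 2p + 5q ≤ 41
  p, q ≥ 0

(0, 0), (14.67, 0), (3, 7), (0, 8.2)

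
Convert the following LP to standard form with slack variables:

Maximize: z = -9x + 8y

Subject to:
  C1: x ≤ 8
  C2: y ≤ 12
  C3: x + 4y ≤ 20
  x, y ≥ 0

max z = -9x + 8y

s.t.
  x + s1 = 8
  y + s2 = 12
  x + 4y + s3 = 20
  x, y, s1, s2, s3 ≥ 0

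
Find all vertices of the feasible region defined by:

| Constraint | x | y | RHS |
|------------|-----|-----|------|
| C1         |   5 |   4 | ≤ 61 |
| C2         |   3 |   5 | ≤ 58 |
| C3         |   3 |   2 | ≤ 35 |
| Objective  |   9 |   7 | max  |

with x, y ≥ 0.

(0, 0), (11.67, 0), (9, 4), (5.615, 8.231), (0, 11.6)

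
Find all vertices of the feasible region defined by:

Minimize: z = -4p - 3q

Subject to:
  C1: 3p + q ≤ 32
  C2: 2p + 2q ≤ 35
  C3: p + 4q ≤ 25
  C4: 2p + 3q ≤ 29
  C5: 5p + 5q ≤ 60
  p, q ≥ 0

(0, 0), (10.67, 0), (10, 2), (7.667, 4.333), (0, 6.25)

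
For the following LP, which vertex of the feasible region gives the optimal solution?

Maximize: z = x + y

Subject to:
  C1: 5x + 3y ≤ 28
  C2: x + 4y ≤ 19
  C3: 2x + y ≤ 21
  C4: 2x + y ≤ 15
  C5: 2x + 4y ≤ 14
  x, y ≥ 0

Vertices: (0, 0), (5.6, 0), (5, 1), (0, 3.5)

Evaluate the objective at each vertex of the feasible region:
  z(0, 0) = 0
  z(5.6, 0) = 5.6
  z(5, 1) = 6  ←
  z(0, 3.5) = 3.5
The maximum is at x = 5, y = 1.

(5, 1)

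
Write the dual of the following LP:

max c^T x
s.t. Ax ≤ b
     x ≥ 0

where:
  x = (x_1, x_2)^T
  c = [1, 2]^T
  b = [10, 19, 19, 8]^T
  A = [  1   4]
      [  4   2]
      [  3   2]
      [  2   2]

Primal max cᵀx s.t. Ax ≤ b, x ≥ 0  →  Dual min bᵀy s.t. Aᵀy ≥ c, y ≥ 0.

Minimize: z = 10y1 + 19y2 + 19y3 + 8y4

Subject to:
  y1 + 4y2 + 3y3 + 2y4 ≥ 1
  4y1 + 2y2 + 2y3 + 2y4 ≥ 2
  y1, y2, y3, y4 ≥ 0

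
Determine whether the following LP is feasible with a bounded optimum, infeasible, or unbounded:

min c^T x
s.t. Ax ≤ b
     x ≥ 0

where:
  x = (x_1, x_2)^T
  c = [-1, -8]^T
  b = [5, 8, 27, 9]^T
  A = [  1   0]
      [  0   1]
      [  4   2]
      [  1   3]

Feasible with a bounded optimal solution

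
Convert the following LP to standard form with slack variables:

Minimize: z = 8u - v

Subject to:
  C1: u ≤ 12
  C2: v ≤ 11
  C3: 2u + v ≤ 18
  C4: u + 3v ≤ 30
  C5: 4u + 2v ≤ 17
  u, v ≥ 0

min z = 8u - v

s.t.
  u + s1 = 12
  v + s2 = 11
  2u + v + s3 = 18
  u + 3v + s4 = 30
  4u + 2v + s5 = 17
  u, v, s1, s2, s3, s4, s5 ≥ 0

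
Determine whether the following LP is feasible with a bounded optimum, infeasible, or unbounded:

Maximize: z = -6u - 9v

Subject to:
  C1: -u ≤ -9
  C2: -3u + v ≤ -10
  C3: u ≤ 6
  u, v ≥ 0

Infeasible (no feasible solution exists)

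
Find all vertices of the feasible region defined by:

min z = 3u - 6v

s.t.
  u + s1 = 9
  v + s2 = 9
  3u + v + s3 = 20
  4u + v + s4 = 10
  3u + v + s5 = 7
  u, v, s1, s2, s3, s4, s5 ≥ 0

(0, 0), (2.333, 0), (0, 7)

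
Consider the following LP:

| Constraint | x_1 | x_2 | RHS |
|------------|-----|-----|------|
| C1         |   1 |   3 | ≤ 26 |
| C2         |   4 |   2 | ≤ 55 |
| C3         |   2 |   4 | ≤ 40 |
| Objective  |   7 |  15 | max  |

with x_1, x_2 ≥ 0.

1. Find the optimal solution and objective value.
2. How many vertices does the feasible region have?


1. x_1 = 8, x_2 = 6, z = 146
2. 5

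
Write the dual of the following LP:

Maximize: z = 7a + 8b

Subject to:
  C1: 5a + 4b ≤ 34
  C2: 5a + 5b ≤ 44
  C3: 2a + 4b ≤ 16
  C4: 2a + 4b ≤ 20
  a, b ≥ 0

Primal max cᵀx s.t. Ax ≤ b, x ≥ 0  →  Dual min bᵀy s.t. Aᵀy ≥ c, y ≥ 0.

Minimize: z = 34y1 + 44y2 + 16y3 + 20y4

Subject to:
  5y1 + 5y2 + 2y3 + 2y4 ≥ 7
  4y1 + 5y2 + 4y3 + 4y4 ≥ 8
  y1, y2, y3, y4 ≥ 0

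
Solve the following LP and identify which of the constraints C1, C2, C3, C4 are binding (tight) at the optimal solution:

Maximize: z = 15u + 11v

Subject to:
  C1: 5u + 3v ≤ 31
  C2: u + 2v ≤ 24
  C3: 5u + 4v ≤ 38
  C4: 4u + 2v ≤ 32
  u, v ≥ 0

At u = 2, v = 7, compute slack b - a·x for each constraint:
  C1: 31 − 31 = 0  (binding)
  C2: 24 − 16 = 8  (slack)
  C3: 38 − 38 = 0  (binding)
  C4: 32 − 22 = 10  (slack)

Optimal: u = 2, v = 7
Binding: C1, C3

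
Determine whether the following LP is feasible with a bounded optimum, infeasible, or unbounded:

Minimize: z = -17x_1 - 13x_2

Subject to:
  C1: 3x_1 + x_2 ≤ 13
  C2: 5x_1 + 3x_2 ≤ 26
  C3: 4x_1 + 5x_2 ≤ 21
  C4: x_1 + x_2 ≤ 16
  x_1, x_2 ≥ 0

Feasible with a bounded optimal solution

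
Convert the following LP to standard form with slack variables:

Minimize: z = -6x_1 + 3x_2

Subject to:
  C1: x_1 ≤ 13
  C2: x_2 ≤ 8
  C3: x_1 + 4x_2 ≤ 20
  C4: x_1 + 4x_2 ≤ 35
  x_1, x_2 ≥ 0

min z = -6x_1 + 3x_2

s.t.
  x_1 + s1 = 13
  x_2 + s2 = 8
  x_1 + 4x_2 + s3 = 20
  x_1 + 4x_2 + s4 = 35
  x_1, x_2, s1, s2, s3, s4 ≥ 0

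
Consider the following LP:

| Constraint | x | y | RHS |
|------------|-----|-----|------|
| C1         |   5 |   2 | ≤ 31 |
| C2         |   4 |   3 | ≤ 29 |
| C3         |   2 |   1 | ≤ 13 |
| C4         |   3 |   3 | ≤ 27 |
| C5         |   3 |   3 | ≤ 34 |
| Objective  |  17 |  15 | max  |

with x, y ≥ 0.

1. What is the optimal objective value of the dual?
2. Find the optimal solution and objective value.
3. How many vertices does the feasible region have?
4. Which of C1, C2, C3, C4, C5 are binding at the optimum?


1. 139
2. x = 2, y = 7, z = 139
3. 5
4. C2, C4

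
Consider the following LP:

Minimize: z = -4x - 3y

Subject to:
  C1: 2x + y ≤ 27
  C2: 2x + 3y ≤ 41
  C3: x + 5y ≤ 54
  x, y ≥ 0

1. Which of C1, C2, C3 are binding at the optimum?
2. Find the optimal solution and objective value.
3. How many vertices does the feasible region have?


1. C1, C2
2. x = 10, y = 7, z = -61
3. 5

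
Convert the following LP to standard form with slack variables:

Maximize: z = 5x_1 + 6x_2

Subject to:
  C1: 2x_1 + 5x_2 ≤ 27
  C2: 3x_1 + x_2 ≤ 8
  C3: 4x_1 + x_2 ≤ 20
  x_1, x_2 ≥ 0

max z = 5x_1 + 6x_2

s.t.
  2x_1 + 5x_2 + s1 = 27
  3x_1 + x_2 + s2 = 8
  4x_1 + x_2 + s3 = 20
  x_1, x_2, s1, s2, s3 ≥ 0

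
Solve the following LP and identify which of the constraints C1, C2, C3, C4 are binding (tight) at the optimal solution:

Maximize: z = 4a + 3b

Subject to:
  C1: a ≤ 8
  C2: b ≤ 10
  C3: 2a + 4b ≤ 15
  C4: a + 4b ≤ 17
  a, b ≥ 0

At a = 7.5, b = 0, compute slack b - a·x for each constraint:
  C1: 8 − 7.5 = 0.5  (slack)
  C2: 10 − 0 = 10  (slack)
  C3: 15 − 15 = 0  (binding)
  C4: 17 − 7.5 = 9.5  (slack)

Optimal: a = 7.5, b = 0
Binding: C3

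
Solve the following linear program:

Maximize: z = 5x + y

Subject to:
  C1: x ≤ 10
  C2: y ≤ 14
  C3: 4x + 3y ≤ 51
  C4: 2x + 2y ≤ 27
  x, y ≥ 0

Evaluate the objective at each vertex of the feasible region:
  z(0, 0) = 0
  z(10, 0) = 50
  z(10, 3.5) = 53.5  ←
  z(0, 13.5) = 13.5
The maximum is at x = 10, y = 3.5.

x = 10, y = 3.5, z = 53.5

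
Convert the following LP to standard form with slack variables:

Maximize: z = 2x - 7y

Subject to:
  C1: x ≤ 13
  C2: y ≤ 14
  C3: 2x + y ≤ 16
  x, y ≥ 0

max z = 2x - 7y

s.t.
  x + s1 = 13
  y + s2 = 14
  2x + y + s3 = 16
  x, y, s1, s2, s3 ≥ 0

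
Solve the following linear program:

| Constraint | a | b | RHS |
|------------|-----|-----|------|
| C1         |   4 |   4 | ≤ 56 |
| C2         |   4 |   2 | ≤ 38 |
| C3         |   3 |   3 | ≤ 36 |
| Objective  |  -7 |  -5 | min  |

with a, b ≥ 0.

Evaluate the objective at each vertex of the feasible region:
  z(0, 0) = 0
  z(9.5, 0) = -66.5
  z(7, 5) = -74  ←
  z(0, 12) = -60
The minimum is at a = 7, b = 5.

a = 7, b = 5, z = -74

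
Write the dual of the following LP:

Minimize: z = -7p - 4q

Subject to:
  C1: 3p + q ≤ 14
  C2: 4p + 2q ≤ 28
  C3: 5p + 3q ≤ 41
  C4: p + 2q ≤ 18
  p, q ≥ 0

Primal min cᵀx s.t. Ax ≤ b, x ≥ 0  →  Dual max −bᵀy s.t. Aᵀy ≥ −c, y ≥ 0.

Maximize: z = -14y1 - 28y2 - 41y3 - 18y4

Subject to:
  3y1 + 4y2 + 5y3 + y4 ≥ 7
  y1 + 2y2 + 3y3 + 2y4 ≥ 4
  y1, y2, y3, y4 ≥ 0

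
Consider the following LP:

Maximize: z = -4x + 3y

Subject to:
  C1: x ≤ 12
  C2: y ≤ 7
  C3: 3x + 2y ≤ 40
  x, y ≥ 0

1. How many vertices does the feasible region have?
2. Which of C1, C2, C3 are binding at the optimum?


1. 5
2. C2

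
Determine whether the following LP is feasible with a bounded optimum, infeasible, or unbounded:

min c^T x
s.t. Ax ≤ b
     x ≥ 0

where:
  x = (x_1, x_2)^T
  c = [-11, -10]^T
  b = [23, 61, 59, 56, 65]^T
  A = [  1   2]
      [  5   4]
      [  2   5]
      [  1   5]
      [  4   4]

Feasible with a bounded optimal solution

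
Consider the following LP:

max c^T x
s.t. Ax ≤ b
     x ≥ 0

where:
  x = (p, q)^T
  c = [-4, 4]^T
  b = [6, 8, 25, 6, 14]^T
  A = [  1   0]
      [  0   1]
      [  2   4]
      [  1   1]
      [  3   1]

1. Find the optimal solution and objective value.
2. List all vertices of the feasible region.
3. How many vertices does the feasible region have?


1. p = 0, q = 6, z = 24
2. (0, 0), (4.667, 0), (4, 2), (0, 6)
3. 4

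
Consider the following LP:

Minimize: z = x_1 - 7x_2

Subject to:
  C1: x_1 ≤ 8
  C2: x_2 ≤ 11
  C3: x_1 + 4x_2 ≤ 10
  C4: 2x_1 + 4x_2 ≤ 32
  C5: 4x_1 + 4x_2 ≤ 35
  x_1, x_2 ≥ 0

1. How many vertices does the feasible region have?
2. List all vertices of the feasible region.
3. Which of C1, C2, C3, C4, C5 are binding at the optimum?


1. 4
2. (0, 0), (8, 0), (8, 0.5), (0, 2.5)
3. C3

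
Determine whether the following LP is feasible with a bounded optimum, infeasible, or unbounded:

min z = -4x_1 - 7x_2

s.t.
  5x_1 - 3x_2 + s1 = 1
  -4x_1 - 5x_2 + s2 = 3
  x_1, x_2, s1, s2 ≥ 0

Unbounded (objective can decrease without bound)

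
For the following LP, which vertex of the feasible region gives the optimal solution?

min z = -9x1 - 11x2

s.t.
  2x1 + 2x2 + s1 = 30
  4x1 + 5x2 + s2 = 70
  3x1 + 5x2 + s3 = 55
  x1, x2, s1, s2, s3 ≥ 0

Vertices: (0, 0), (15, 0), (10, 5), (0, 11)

Evaluate the objective at each vertex of the feasible region:
  z(0, 0) = 0
  z(15, 0) = -135
  z(10, 5) = -145  ←
  z(0, 11) = -121
The minimum is at x1 = 10, x2 = 5.

(10, 5)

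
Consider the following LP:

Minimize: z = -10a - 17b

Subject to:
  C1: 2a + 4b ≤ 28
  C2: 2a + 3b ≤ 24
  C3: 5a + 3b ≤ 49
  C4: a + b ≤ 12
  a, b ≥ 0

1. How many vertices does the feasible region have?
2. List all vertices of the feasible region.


1. 5
2. (0, 0), (9.8, 0), (8.333, 2.444), (6, 4), (0, 7)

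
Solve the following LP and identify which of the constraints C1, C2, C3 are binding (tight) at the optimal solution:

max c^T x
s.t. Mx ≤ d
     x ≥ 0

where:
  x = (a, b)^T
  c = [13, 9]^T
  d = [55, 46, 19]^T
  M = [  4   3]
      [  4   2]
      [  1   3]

At a = 10, b = 3, compute slack b - a·x for each constraint:
  C1: 55 − 49 = 6  (slack)
  C2: 46 − 46 = 0  (binding)
  C3: 19 − 19 = 0  (binding)

Optimal: a = 10, b = 3
Binding: C2, C3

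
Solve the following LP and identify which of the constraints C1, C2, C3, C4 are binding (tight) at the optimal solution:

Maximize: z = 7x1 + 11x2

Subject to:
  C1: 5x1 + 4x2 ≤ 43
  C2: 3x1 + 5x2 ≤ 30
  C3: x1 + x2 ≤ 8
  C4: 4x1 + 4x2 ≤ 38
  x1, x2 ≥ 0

At x1 = 5, x2 = 3, compute slack b - a·x for each constraint:
  C1: 43 − 37 = 6  (slack)
  C2: 30 − 30 = 0  (binding)
  C3: 8 − 8 = 0  (binding)
  C4: 38 − 32 = 6  (slack)

Optimal: x1 = 5, x2 = 3
Binding: C2, C3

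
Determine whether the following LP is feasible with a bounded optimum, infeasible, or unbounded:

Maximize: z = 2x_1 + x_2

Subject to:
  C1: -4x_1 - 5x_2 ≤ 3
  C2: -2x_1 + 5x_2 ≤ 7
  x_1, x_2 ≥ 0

Unbounded (objective can increase without bound)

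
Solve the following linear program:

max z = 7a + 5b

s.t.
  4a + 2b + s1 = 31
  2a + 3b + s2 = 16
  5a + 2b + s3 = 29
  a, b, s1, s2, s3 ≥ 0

Evaluate the objective at each vertex of the feasible region:
  z(0, 0) = 0
  z(5.8, 0) = 40.6
  z(5, 2) = 45  ←
  z(0, 5.333) = 26.67
The maximum is at a = 5, b = 2.

a = 5, b = 2, z = 45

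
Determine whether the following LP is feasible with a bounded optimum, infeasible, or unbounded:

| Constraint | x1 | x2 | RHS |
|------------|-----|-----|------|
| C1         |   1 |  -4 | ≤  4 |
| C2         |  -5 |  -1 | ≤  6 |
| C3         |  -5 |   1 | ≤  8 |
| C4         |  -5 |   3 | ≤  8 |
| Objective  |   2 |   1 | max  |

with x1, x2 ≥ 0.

Unbounded (objective can increase without bound)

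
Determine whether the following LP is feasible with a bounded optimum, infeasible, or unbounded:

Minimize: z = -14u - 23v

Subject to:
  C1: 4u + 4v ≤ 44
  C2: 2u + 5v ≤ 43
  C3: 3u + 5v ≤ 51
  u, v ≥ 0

Feasible with a bounded optimal solution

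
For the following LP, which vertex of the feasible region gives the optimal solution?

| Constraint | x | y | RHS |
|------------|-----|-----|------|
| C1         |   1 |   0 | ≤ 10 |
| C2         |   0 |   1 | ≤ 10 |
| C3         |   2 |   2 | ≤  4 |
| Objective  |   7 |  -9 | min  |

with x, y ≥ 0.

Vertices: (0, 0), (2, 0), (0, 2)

Evaluate the objective at each vertex of the feasible region:
  z(0, 0) = 0
  z(2, 0) = 14
  z(0, 2) = -18  ←
The minimum is at x = 0, y = 2.

(0, 2)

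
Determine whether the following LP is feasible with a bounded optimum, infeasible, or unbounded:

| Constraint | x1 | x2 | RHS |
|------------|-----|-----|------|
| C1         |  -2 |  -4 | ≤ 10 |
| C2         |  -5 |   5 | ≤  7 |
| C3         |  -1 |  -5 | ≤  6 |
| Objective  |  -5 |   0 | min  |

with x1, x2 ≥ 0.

Unbounded (objective can decrease without bound)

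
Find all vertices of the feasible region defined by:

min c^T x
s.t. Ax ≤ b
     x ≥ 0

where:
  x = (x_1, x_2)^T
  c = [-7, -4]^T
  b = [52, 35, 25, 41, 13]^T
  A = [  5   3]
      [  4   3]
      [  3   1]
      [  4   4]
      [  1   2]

(0, 0), (8.333, 0), (8, 1), (6.2, 3.4), (0, 6.5)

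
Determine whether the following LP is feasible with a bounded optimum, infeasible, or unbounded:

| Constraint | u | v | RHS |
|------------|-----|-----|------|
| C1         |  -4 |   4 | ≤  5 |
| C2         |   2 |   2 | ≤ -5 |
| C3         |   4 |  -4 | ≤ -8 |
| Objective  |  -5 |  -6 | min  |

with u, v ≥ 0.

Infeasible (no feasible solution exists)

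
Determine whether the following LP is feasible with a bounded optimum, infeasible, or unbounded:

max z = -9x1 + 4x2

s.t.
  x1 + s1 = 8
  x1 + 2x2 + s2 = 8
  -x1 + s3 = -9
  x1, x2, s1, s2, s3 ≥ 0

Infeasible (no feasible solution exists)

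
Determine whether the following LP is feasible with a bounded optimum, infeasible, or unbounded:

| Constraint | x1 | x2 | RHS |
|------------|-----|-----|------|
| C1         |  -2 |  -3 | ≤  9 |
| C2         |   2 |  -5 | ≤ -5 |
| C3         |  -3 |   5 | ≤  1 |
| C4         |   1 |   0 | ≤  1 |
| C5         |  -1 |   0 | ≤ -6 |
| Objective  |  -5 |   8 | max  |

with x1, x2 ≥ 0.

Infeasible (no feasible solution exists)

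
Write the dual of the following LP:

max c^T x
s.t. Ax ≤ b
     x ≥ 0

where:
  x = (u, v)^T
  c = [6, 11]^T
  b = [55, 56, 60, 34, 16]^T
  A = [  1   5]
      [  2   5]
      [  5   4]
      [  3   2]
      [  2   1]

Primal max cᵀx s.t. Ax ≤ b, x ≥ 0  →  Dual min bᵀy s.t. Aᵀy ≥ c, y ≥ 0.

Minimize: z = 55y1 + 56y2 + 60y3 + 34y4 + 16y5

Subject to:
  y1 + 2y2 + 5y3 + 3y4 + 2y5 ≥ 6
  5y1 + 5y2 + 4y3 + 2y4 + y5 ≥ 11
  y1, y2, y3, y4, y5 ≥ 0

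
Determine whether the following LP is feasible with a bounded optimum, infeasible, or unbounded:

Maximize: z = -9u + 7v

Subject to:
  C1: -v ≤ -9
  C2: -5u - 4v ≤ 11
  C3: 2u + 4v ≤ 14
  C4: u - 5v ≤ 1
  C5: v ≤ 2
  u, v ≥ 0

Infeasible (no feasible solution exists)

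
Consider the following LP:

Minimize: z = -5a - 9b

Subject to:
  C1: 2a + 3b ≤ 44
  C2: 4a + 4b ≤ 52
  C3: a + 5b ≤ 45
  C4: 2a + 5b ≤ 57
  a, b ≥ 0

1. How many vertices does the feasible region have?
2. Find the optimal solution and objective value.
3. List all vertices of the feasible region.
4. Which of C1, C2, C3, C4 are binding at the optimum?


1. 4
2. a = 5, b = 8, z = -97
3. (0, 0), (13, 0), (5, 8), (0, 9)
4. C2, C3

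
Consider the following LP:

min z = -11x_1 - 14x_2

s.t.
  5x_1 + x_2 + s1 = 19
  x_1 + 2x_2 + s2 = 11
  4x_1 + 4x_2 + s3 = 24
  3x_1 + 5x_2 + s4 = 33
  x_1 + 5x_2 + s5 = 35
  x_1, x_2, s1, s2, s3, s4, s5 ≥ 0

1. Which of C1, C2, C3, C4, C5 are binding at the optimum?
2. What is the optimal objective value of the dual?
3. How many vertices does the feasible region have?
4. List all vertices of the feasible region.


1. C2, C3
2. -81
3. 5
4. (0, 0), (3.8, 0), (3.25, 2.75), (1, 5), (0, 5.5)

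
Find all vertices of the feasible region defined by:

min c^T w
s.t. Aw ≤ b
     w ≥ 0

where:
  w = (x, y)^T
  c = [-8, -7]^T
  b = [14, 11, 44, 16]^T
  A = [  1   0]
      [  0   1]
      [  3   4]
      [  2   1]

(0, 0), (8, 0), (4, 8), (0, 11)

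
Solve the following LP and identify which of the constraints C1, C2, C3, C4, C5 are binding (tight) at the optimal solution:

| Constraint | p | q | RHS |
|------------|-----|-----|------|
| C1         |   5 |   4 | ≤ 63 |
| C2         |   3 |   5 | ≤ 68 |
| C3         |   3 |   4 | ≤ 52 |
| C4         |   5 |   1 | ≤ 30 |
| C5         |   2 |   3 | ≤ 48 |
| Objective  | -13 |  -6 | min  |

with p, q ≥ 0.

At p = 4, q = 10, compute slack b - a·x for each constraint:
  C1: 63 − 60 = 3  (slack)
  C2: 68 − 62 = 6  (slack)
  C3: 52 − 52 = 0  (binding)
  C4: 30 − 30 = 0  (binding)
  C5: 48 − 38 = 10  (slack)

Optimal: p = 4, q = 10
Binding: C3, C4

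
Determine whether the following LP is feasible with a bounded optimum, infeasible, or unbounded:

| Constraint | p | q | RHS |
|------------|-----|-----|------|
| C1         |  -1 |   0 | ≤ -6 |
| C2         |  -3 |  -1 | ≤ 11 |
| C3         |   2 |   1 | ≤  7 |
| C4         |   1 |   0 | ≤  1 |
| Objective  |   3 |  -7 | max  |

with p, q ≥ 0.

Infeasible (no feasible solution exists)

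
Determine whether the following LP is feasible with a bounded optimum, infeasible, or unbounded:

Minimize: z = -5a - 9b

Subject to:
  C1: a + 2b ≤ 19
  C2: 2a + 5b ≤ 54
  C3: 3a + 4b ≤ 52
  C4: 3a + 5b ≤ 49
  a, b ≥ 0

Feasible with a bounded optimal solution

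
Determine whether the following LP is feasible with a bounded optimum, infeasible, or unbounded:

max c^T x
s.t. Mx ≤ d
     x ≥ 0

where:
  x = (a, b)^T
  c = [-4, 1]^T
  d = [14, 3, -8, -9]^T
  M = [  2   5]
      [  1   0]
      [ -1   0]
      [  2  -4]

Infeasible (no feasible solution exists)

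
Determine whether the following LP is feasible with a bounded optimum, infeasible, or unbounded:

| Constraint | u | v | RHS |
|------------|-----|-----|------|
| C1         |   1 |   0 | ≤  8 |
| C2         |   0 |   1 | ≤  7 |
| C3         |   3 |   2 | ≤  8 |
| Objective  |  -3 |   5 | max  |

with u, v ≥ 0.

Feasible with a bounded optimal solution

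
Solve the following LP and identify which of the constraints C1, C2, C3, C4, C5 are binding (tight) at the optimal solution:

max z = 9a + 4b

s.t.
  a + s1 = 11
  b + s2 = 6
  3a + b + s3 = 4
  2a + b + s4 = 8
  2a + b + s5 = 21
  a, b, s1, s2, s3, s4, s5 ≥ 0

At a = 0, b = 4, compute slack b - a·x for each constraint:
  C1: 11 − 0 = 11  (slack)
  C2: 6 − 4 = 2  (slack)
  C3: 4 − 4 = 0  (binding)
  C4: 8 − 4 = 4  (slack)
  C5: 21 − 4 = 17  (slack)

Optimal: a = 0, b = 4
Binding: C3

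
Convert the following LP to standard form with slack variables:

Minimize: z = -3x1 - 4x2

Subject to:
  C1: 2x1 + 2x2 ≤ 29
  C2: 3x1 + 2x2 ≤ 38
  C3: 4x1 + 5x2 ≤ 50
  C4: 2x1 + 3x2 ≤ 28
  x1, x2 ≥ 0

min z = -3x1 - 4x2

s.t.
  2x1 + 2x2 + s1 = 29
  3x1 + 2x2 + s2 = 38
  4x1 + 5x2 + s3 = 50
  2x1 + 3x2 + s4 = 28
  x1, x2, s1, s2, s3, s4 ≥ 0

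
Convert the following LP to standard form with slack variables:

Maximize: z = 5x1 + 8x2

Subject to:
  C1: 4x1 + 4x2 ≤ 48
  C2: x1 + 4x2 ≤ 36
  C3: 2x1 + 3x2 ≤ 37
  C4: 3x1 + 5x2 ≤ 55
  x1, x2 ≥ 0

max z = 5x1 + 8x2

s.t.
  4x1 + 4x2 + s1 = 48
  x1 + 4x2 + s2 = 36
  2x1 + 3x2 + s3 = 37
  3x1 + 5x2 + s4 = 55
  x1, x2, s1, s2, s3, s4 ≥ 0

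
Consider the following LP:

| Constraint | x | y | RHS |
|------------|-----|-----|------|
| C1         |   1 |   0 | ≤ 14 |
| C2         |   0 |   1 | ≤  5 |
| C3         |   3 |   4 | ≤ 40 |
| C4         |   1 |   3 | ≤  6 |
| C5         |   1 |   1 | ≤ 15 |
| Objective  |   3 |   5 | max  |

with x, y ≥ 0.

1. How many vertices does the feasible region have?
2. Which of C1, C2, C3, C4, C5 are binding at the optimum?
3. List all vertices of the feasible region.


1. 3
2. C4
3. (0, 0), (6, 0), (0, 2)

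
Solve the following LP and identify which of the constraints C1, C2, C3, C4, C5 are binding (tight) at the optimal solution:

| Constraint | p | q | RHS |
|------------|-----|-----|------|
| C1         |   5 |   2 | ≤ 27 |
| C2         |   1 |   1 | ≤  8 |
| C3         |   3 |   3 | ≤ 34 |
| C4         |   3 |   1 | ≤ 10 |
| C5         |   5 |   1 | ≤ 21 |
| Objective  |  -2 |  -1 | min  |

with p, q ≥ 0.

At p = 1, q = 7, compute slack b - a·x for each constraint:
  C1: 27 − 19 = 8  (slack)
  C2: 8 − 8 = 0  (binding)
  C3: 34 − 24 = 10  (slack)
  C4: 10 − 10 = 0  (binding)
  C5: 21 − 12 = 9  (slack)

Optimal: p = 1, q = 7
Binding: C2, C4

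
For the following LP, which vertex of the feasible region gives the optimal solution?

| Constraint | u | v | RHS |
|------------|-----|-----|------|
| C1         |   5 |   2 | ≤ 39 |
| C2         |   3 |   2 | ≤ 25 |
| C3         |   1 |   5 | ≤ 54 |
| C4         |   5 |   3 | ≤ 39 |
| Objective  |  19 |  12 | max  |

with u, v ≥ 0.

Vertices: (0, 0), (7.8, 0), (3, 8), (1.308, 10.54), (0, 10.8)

Evaluate the objective at each vertex of the feasible region:
  z(0, 0) = 0
  z(7.8, 0) = 148.2
  z(3, 8) = 153  ←
  z(1.308, 10.54) = 151.3
  z(0, 10.8) = 129.6
The maximum is at u = 3, v = 8.

(3, 8)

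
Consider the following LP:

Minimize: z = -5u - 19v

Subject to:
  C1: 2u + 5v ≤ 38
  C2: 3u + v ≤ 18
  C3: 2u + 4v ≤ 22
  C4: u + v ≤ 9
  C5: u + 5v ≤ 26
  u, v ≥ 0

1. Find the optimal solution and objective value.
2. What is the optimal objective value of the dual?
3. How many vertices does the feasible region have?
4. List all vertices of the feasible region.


1. u = 1, v = 5, z = -100
2. -100
3. 5
4. (0, 0), (6, 0), (5, 3), (1, 5), (0, 5.2)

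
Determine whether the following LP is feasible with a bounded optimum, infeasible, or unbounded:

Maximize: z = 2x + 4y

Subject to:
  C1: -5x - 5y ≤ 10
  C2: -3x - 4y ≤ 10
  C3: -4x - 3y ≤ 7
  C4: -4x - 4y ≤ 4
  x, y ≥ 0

Unbounded (objective can increase without bound)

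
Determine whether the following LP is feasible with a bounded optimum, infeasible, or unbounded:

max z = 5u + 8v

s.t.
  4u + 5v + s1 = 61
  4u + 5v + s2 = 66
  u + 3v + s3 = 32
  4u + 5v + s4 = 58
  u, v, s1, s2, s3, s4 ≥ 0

Feasible with a bounded optimal solution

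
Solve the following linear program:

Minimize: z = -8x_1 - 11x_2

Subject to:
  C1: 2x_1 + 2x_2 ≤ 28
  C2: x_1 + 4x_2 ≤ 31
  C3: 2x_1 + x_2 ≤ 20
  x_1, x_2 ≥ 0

Evaluate the objective at each vertex of the feasible region:
  z(0, 0) = 0
  z(10, 0) = -80
  z(7, 6) = -122  ←
  z(0, 7.75) = -85.25
The minimum is at x_1 = 7, x_2 = 6.

x_1 = 7, x_2 = 6, z = -122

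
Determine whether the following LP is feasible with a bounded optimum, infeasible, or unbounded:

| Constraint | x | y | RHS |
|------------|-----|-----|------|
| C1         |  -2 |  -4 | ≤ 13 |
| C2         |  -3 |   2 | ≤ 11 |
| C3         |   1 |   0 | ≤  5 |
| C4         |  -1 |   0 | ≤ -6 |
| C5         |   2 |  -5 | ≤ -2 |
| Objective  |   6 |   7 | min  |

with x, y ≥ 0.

Infeasible (no feasible solution exists)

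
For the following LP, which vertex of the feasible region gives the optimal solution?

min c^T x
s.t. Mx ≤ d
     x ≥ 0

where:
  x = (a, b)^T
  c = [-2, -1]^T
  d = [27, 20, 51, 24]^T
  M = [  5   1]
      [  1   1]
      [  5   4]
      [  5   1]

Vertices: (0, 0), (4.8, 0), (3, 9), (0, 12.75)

Evaluate the objective at each vertex of the feasible region:
  z(0, 0) = 0
  z(4.8, 0) = -9.6
  z(3, 9) = -15  ←
  z(0, 12.75) = -12.75
The minimum is at a = 3, b = 9.

(3, 9)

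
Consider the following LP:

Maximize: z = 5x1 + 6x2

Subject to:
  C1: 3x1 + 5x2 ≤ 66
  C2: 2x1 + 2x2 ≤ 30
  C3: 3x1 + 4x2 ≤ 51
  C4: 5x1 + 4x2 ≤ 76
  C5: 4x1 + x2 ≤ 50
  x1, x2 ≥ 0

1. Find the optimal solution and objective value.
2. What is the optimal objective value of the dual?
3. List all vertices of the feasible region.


1. x1 = 9, x2 = 6, z = 81
2. 81
3. (0, 0), (12.5, 0), (11.67, 3.333), (9, 6), (0, 12.75)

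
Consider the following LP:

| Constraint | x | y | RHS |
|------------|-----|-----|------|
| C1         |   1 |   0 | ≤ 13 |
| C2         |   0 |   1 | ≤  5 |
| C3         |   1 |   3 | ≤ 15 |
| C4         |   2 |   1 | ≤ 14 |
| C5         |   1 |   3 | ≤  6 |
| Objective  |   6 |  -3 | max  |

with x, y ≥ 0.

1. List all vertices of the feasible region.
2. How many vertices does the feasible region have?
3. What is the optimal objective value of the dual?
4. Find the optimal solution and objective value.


1. (0, 0), (6, 0), (0, 2)
2. 3
3. 36
4. x = 6, y = 0, z = 36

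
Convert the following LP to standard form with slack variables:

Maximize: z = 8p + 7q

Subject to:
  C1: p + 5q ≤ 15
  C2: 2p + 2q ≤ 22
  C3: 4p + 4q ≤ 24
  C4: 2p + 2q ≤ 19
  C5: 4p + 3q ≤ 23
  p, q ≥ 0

max z = 8p + 7q

s.t.
  p + 5q + s1 = 15
  2p + 2q + s2 = 22
  4p + 4q + s3 = 24
  2p + 2q + s4 = 19
  4p + 3q + s5 = 23
  p, q, s1, s2, s3, s4, s5 ≥ 0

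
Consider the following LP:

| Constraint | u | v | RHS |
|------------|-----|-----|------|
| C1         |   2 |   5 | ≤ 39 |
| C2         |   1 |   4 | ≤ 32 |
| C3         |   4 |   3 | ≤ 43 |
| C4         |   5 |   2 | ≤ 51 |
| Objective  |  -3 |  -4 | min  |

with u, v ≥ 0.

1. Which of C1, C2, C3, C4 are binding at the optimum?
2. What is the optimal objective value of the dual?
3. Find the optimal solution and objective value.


1. C1, C3
2. -41
3. u = 7, v = 5, z = -41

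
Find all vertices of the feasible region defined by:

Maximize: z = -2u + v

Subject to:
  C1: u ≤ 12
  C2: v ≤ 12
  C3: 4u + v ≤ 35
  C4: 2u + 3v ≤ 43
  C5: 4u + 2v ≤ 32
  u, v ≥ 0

(0, 0), (8, 0), (2, 12), (0, 12)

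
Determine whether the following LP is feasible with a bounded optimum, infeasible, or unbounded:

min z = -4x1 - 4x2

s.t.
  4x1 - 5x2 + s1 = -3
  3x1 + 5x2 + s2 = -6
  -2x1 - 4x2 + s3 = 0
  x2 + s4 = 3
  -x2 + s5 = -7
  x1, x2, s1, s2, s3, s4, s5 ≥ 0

Infeasible (no feasible solution exists)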